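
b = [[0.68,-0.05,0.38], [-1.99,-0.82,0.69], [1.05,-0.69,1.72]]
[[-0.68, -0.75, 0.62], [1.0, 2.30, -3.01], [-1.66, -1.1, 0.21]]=b @ [[-0.53, -0.85, 1.11], [-0.72, -1.27, 0.78], [-0.93, -0.63, -0.24]]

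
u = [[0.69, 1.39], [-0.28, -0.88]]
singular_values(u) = [1.8, 0.12]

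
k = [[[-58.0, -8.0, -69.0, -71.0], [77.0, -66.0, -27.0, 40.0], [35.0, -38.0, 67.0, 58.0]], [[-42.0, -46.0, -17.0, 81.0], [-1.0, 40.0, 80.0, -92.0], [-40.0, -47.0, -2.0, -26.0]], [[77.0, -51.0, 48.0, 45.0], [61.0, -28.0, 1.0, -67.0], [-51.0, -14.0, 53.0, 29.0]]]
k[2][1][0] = 61.0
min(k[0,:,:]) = -71.0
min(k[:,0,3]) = -71.0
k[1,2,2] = -2.0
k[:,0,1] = [-8.0, -46.0, -51.0]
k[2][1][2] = 1.0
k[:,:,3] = [[-71.0, 40.0, 58.0], [81.0, -92.0, -26.0], [45.0, -67.0, 29.0]]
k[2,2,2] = 53.0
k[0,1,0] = 77.0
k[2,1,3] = -67.0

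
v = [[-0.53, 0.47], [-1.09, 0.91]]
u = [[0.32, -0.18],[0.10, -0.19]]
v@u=[[-0.12, 0.01], [-0.26, 0.02]]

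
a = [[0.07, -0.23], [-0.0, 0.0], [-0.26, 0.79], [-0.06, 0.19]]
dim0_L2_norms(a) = [0.28, 0.84]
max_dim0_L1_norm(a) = 1.21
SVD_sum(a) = [[0.07, -0.23], [0.0, 0.0], [-0.26, 0.79], [-0.06, 0.19]] + [[-0.00, -0.00], [0.0, 0.0], [-0.0, -0.00], [0.00, 0.0]]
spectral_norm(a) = 0.89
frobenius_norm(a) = 0.89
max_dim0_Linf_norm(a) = 0.79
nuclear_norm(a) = 0.89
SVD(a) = [[-0.27, 0.87],[0.0, 0.0],[0.94, 0.34],[0.22, -0.35]] @ diag([0.8883518192042283, 0.005571832421911036]) @ [[-0.31,0.95], [-0.95,-0.31]]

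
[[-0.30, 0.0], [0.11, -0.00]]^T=[[-0.30, 0.11],[0.00, -0.00]]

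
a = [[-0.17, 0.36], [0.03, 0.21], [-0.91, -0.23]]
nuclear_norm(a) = 1.38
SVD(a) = [[-0.09, -0.89], [0.08, -0.45], [-0.99, 0.04]] @ diag([0.945324851926411, 0.43687632612709604]) @ [[0.97, 0.23], [0.23, -0.97]]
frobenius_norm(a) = 1.04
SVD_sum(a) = [[-0.08,-0.02],[0.07,0.02],[-0.91,-0.21]] + [[-0.09, 0.38], [-0.04, 0.19], [0.00, -0.02]]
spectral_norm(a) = 0.95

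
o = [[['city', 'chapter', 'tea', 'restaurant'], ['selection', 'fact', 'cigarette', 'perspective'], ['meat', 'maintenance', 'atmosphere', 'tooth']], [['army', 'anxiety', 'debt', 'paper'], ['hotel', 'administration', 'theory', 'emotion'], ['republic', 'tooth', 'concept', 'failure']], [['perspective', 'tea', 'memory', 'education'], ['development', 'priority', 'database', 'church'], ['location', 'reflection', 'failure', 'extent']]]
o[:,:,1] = [['chapter', 'fact', 'maintenance'], ['anxiety', 'administration', 'tooth'], ['tea', 'priority', 'reflection']]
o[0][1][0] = 'selection'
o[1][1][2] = 'theory'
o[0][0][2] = 'tea'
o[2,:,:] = [['perspective', 'tea', 'memory', 'education'], ['development', 'priority', 'database', 'church'], ['location', 'reflection', 'failure', 'extent']]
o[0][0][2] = 'tea'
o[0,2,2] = 'atmosphere'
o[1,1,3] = 'emotion'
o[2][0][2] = 'memory'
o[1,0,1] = 'anxiety'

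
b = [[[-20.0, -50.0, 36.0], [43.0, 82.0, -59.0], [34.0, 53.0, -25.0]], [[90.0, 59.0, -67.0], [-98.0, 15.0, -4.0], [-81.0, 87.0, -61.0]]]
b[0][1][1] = 82.0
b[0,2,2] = -25.0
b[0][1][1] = 82.0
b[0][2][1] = 53.0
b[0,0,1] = -50.0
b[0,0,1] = -50.0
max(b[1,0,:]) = 90.0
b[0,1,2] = -59.0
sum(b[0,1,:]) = 66.0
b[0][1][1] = 82.0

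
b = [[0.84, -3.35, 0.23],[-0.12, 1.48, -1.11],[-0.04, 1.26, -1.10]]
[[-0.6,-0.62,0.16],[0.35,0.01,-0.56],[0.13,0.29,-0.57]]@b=[[-0.44, 1.29, 0.37],[0.32, -1.86, 0.69],[0.1, -0.72, 0.34]]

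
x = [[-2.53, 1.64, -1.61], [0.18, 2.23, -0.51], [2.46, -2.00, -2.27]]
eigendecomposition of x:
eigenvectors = [[0.00-0.61j, 0.61j, -0.37+0.00j], [(-0.08-0.01j), -0.08+0.01j, -0.91+0.00j], [(-0.79+0j), -0.79-0.00j, 0.20+0.00j]]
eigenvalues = [(-2.49+1.87j), (-2.49-1.87j), (2.41+0j)]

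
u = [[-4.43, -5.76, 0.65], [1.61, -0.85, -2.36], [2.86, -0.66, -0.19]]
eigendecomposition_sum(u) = [[(-2.3+0.75j), (-2.61-1.82j), (-0.02-1.4j)],[(0.88+1.3j), (-0.67+1.95j), -0.87+0.26j],[1.28+0.83j, (0.13+2j), -0.68+0.56j]] + [[-2.30-0.75j, -2.61+1.82j, -0.02+1.40j], [(0.88-1.3j), -0.67-1.95j, (-0.87-0.26j)], [(1.28-0.83j), (0.13-2j), -0.68-0.56j]] + [[0.17-0.00j, (-0.54-0j), 0.69+0.00j], [(-0.16+0j), (0.49+0j), (-0.62-0j)], [0.30-0.00j, -0.93-0.00j, 1.17+0.00j]]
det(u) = 44.19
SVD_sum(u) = [[-4.92, -5.26, 0.89],[0.52, 0.56, -0.09],[1.01, 1.08, -0.18]] + [[0.43, -0.46, -0.37], [1.57, -1.7, -1.33], [1.29, -1.4, -1.10]] + [[0.06,-0.04,0.12], [-0.48,0.29,-0.93], [0.56,-0.34,1.09]]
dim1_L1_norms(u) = [10.84, 4.82, 3.71]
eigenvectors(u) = [[(0.74+0j), 0.74-0.00j, (0.46+0j)], [-0.13-0.46j, (-0.13+0.46j), (-0.41+0j)], [(-0.29-0.36j), -0.29+0.36j, 0.79+0.00j]]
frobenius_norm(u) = 8.41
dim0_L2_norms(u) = [5.51, 5.86, 2.46]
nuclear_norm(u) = 12.66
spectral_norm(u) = 7.45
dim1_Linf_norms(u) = [5.76, 2.36, 2.86]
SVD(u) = [[-0.97, -0.21, 0.09], [0.1, -0.76, -0.65], [0.2, -0.62, 0.76]] @ diag([7.447429646354221, 3.5318247291532043, 1.6800314714749085]) @ [[0.68,0.72,-0.12],  [-0.59,0.64,0.5],  [0.44,-0.27,0.86]]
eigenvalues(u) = [(-3.65+3.27j), (-3.65-3.27j), (1.84+0j)]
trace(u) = -5.47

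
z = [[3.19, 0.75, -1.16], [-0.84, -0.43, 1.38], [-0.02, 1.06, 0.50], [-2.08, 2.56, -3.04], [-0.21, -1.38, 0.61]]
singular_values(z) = [4.72, 3.8, 1.42]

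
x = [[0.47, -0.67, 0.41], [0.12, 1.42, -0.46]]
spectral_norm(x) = 1.68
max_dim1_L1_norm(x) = 2.0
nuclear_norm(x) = 2.18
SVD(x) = [[-0.48, 0.88], [0.88, 0.48]] @ diag([1.682678448448458, 0.4988920114885481]) @ [[-0.07, 0.93, -0.36], [0.94, 0.18, 0.28]]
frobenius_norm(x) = 1.76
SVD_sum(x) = [[0.06,-0.75,0.29], [-0.1,1.38,-0.53]] + [[0.41, 0.08, 0.12], [0.22, 0.04, 0.07]]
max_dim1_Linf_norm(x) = 1.42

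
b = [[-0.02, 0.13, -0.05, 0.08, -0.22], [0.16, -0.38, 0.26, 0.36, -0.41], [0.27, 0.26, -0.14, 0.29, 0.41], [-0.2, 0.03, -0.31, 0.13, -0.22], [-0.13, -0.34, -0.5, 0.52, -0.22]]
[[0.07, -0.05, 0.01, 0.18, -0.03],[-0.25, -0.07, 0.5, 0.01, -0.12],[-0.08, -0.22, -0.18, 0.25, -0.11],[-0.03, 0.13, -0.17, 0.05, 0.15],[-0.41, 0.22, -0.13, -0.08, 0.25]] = b @ [[0.06, -0.55, 0.13, 0.42, -0.43],  [0.50, -0.36, -0.22, 0.72, -0.24],  [0.06, -0.2, 0.74, -0.02, -0.32],  [-0.47, -0.12, 0.23, 0.27, -0.05],  [-0.20, 0.06, -0.29, -0.31, 0.1]]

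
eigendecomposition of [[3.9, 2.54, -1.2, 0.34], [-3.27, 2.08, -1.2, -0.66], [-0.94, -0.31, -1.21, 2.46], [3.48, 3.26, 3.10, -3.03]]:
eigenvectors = [[0.09+0.00j, (-0.18-0.55j), -0.18+0.55j, (-0.24+0j)], [(0.04+0j), 0.71+0.00j, 0.71-0.00j, 0.46+0.00j], [0.52+0.00j, -0.04-0.08j, -0.04+0.08j, (0.62+0j)], [(-0.85+0j), (0.06-0.39j), (0.06+0.39j), 0.60+0.00j]]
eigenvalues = [(-5.44+0j), (2.94+3.05j), (2.94-3.05j), (1.29+0j)]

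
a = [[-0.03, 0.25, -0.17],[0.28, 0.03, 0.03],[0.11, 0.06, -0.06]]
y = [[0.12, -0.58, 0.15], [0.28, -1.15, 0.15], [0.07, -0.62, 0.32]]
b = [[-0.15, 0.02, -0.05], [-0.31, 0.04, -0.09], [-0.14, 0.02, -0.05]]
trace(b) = -0.16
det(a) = 0.00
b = y @ a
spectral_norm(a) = 0.31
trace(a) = -0.06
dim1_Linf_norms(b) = [0.15, 0.31, 0.14]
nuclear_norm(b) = 0.40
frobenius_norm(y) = 1.51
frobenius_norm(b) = 0.39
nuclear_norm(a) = 0.65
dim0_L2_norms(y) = [0.31, 1.43, 0.38]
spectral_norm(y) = 1.50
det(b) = 0.00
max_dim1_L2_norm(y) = 1.19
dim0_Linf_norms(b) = [0.31, 0.04, 0.09]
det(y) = -0.00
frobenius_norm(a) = 0.44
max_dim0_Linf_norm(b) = 0.31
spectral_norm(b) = 0.39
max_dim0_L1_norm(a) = 0.42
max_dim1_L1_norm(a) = 0.45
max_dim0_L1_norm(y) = 2.35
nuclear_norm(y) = 1.72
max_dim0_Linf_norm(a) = 0.28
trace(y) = -0.71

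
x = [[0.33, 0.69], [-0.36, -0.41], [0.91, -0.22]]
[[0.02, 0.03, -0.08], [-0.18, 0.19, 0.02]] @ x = [[-0.08, 0.02], [-0.11, -0.21]]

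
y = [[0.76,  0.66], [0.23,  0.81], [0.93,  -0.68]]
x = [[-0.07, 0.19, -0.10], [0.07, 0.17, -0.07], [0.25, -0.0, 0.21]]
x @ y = [[-0.10, 0.18],[0.03, 0.23],[0.39, 0.02]]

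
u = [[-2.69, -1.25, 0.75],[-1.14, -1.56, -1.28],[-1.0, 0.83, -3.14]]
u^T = [[-2.69, -1.14, -1.00],[-1.25, -1.56, 0.83],[0.75, -1.28, -3.14]]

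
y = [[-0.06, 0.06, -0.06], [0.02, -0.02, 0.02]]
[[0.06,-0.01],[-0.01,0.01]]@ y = [[-0.00, 0.0, -0.0], [0.0, -0.00, 0.0]]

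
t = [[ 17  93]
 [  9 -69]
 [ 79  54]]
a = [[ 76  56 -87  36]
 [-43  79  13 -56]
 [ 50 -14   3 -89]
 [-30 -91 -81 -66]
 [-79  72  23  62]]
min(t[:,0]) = 9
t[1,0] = 9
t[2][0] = 79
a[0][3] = 36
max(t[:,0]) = 79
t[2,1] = 54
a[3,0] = -30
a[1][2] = 13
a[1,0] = -43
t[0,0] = 17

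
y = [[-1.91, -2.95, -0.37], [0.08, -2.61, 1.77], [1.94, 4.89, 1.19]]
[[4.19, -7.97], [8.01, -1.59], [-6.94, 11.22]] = y @ [[0.69, 2.04], [-2.05, 1.27], [1.47, 0.88]]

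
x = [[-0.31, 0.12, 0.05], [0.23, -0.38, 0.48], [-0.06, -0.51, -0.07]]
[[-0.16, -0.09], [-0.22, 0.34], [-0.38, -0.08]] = x @ [[0.76, 0.4],[0.7, 0.04],[-0.26, 0.55]]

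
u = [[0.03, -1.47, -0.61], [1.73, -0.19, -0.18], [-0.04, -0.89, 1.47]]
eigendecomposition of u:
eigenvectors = [[(0.02+0.68j), 0.02-0.68j, -0.15+0.00j], [(0.69+0j), 0.69-0.00j, -0.23+0.00j], [0.18+0.19j, 0.18-0.19j, (0.96+0j)]]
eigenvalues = [(-0.19+1.65j), (-0.19-1.65j), (1.69+0j)]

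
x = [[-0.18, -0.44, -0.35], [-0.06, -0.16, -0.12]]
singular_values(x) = [0.63, 0.01]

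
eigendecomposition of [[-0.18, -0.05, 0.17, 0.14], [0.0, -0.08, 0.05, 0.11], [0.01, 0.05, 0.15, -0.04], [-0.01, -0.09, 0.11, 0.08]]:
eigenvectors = [[1.00+0.00j,(-0.47+0j),0.35+0.07j,(0.35-0.07j)],[(-0.03+0j),-0.36+0.00j,(0.5-0.42j),0.50+0.42j],[(-0.02+0j),-0.66+0.00j,-0.06+0.10j,(-0.06-0.1j)],[0.04+0.00j,(-0.47+0j),(0.66+0j),(0.66-0j)]]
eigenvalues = [(-0.18+0j), (0.16+0j), (-0+0.07j), (-0-0.07j)]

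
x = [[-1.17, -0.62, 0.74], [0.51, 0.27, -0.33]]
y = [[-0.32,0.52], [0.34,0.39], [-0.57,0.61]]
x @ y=[[-0.26, -0.40], [0.12, 0.17]]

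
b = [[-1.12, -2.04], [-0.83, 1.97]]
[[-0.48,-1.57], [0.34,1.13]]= b@[[0.06, 0.2], [0.2, 0.66]]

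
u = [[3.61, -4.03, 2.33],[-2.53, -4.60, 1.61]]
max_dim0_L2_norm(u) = 6.12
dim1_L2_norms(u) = [5.89, 5.49]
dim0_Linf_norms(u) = [3.61, 4.6, 2.33]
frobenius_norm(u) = 8.05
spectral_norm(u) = 6.77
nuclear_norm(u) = 11.13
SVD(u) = [[-0.76, -0.64],[-0.64, 0.76]] @ diag([6.765989170502857, 4.367641302194821]) @ [[-0.17, 0.89, -0.42], [-0.98, -0.21, -0.06]]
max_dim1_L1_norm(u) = 9.97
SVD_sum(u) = [[0.87, -4.62, 2.16],[0.73, -3.89, 1.82]] + [[2.74,0.59,0.17], [-3.26,-0.71,-0.21]]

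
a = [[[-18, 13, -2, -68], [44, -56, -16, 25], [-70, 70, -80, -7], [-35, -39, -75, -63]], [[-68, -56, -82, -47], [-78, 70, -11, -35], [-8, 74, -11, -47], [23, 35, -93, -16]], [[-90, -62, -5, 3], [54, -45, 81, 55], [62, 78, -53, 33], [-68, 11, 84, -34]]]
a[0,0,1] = 13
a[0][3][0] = -35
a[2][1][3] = 55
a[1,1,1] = 70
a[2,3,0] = -68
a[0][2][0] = -70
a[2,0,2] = -5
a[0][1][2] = -16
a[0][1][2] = -16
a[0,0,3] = -68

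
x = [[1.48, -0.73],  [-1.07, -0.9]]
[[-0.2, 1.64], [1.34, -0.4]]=x@ [[-0.55, 0.84],[-0.84, -0.55]]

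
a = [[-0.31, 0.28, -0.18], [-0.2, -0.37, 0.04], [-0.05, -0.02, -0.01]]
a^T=[[-0.31, -0.2, -0.05], [0.28, -0.37, -0.02], [-0.18, 0.04, -0.01]]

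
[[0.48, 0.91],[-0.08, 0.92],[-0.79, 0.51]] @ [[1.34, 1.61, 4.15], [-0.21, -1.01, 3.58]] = [[0.45,-0.15,5.25],[-0.3,-1.06,2.96],[-1.17,-1.79,-1.45]]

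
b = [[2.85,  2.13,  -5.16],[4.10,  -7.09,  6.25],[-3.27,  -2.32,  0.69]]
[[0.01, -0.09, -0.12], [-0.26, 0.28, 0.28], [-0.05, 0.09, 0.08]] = b@[[-0.01, 0.00, -0.0], [0.04, -0.04, -0.03], [0.01, -0.0, 0.01]]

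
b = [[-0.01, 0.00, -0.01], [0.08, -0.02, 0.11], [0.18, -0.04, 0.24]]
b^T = [[-0.01, 0.08, 0.18], [0.00, -0.02, -0.04], [-0.01, 0.11, 0.24]]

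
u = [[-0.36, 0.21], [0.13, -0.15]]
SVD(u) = [[-0.91, 0.42], [0.42, 0.91]] @ diag([0.457930602009687, 0.05830577795592528]) @ [[0.83, -0.55],[-0.55, -0.83]]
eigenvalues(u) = [-0.45, -0.06]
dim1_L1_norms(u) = [0.57, 0.28]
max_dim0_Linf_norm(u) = 0.36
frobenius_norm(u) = 0.46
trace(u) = -0.51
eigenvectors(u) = [[-0.92, -0.57], [0.4, -0.82]]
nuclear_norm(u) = 0.52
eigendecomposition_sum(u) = [[-0.35, 0.24], [0.15, -0.10]] + [[-0.01,-0.03], [-0.02,-0.05]]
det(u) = 0.03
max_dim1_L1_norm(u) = 0.57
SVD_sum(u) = [[-0.35, 0.23], [0.16, -0.11]] + [[-0.01, -0.02], [-0.03, -0.04]]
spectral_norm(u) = 0.46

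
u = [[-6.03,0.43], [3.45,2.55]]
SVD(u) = [[-0.84, 0.54], [0.54, 0.84]] @ diag([7.012103314289118, 2.4044140886576844]) @ [[0.99, 0.14], [-0.14, 0.99]]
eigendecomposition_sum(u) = [[-6.08, 0.30], [2.40, -0.12]] + [[0.05, 0.13],[1.05, 2.67]]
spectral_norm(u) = 7.01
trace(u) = -3.48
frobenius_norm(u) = 7.41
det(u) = -16.86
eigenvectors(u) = [[-0.93, -0.05],  [0.37, -1.00]]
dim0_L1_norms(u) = [9.48, 2.98]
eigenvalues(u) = [-6.2, 2.72]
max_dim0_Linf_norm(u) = 6.03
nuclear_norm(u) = 9.42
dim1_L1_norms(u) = [6.46, 6.0]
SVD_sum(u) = [[-5.84,-0.85], [3.74,0.55]] + [[-0.19, 1.28], [-0.29, 2.00]]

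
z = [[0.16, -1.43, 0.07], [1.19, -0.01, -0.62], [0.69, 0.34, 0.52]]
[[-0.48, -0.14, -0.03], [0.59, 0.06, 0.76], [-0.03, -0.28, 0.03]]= z@[[0.21, -0.15, 0.39], [0.33, 0.06, 0.04], [-0.56, -0.38, -0.48]]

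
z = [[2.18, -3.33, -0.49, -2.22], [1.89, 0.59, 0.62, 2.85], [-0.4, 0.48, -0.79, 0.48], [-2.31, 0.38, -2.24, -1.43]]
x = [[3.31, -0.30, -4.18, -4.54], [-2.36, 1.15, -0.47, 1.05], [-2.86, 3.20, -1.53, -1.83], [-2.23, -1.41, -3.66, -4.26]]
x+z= [[5.49, -3.63, -4.67, -6.76],[-0.47, 1.74, 0.15, 3.9],[-3.26, 3.68, -2.32, -1.35],[-4.54, -1.03, -5.90, -5.69]]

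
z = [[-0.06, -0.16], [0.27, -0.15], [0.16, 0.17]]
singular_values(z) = [0.32, 0.28]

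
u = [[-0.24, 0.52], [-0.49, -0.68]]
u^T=[[-0.24, -0.49], [0.52, -0.68]]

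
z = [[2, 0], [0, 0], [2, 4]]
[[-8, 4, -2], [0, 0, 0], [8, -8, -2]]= z@ [[-4, 2, -1], [4, -3, 0]]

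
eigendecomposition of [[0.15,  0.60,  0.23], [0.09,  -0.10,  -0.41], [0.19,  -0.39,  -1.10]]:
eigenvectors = [[0.28, -0.99, 0.90], [-0.33, -0.14, -0.34], [-0.90, -0.10, 0.28]]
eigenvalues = [-1.3, 0.26, -0.0]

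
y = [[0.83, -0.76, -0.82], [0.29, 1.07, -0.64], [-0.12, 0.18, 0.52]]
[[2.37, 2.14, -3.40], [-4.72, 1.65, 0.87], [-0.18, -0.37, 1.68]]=y@[[0.37, 2.88, 0.46], [-3.87, 0.61, 2.22], [1.07, -0.26, 2.56]]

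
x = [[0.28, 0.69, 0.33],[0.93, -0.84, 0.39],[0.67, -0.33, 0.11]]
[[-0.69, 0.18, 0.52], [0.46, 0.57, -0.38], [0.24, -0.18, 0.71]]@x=[[0.32, -0.8, -0.1],[0.4, -0.04, 0.33],[0.38, 0.08, 0.09]]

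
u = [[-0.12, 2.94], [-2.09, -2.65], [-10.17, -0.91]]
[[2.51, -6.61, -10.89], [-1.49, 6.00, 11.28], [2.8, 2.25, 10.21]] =u @[[-0.35, -0.02, -0.67], [0.84, -2.25, -3.73]]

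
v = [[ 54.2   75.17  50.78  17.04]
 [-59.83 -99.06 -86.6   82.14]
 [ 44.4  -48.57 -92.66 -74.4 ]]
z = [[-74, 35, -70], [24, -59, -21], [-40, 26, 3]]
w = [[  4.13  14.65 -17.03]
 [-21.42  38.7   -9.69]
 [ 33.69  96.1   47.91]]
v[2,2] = -92.66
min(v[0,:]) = 17.04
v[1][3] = 82.14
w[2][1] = 96.1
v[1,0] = -59.83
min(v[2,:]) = -92.66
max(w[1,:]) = 38.7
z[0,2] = -70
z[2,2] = 3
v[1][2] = -86.6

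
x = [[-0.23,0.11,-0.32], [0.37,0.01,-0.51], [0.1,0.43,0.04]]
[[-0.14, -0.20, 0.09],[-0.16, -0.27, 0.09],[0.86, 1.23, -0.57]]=x@[[0.49, 0.66, -0.34], [1.82, 2.62, -1.2], [0.7, 1.05, -0.45]]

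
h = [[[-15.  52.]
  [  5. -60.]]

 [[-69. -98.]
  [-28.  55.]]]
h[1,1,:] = [-28.0, 55.0]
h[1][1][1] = 55.0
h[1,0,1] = -98.0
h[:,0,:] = [[-15.0, 52.0], [-69.0, -98.0]]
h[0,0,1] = 52.0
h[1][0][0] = -69.0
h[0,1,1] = -60.0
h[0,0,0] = -15.0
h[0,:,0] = [-15.0, 5.0]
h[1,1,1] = 55.0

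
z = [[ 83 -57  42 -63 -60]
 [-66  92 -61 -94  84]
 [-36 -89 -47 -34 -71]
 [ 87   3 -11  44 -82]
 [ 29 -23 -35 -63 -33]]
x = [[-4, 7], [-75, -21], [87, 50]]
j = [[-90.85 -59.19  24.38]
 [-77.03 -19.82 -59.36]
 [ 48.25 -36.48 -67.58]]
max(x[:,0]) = 87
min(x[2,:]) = 50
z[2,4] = -71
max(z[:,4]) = 84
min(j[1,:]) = -77.03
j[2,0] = 48.25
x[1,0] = -75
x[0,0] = -4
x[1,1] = -21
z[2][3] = -34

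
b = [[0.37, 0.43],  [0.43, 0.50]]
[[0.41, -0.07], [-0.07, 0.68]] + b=[[0.78,0.36], [0.36,1.18]]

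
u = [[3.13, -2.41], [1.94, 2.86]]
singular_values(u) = [3.97, 3.43]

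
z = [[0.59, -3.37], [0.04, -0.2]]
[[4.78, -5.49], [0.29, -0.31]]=z @ [[1.48,4.12],[-1.16,2.35]]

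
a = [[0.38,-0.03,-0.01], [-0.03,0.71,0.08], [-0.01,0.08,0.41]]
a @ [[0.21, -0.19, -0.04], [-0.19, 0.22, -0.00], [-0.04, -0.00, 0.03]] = [[0.09, -0.08, -0.02], [-0.14, 0.16, 0.00], [-0.03, 0.02, 0.01]]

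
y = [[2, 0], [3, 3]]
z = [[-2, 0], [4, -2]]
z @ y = [[-4, 0], [2, -6]]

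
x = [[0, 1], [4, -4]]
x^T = [[0, 4], [1, -4]]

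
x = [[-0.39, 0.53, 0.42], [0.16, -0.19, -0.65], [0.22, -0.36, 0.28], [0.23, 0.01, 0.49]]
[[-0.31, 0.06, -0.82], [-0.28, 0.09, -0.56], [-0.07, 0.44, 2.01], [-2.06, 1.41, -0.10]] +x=[[-0.7, 0.59, -0.40],  [-0.12, -0.10, -1.21],  [0.15, 0.08, 2.29],  [-1.83, 1.42, 0.39]]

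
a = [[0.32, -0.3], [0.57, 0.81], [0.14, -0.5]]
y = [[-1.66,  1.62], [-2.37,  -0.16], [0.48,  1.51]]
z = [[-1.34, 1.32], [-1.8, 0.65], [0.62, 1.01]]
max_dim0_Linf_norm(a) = 0.81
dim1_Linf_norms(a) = [0.32, 0.81, 0.5]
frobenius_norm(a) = 1.20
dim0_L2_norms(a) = [0.67, 1.0]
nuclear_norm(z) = 3.94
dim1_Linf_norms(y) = [1.66, 2.37, 1.51]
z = a + y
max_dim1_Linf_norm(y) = 2.37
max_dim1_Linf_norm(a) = 0.81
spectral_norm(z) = 2.62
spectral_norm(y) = 3.03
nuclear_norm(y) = 5.12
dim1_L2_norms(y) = [2.32, 2.38, 1.58]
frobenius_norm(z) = 2.93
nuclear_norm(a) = 1.62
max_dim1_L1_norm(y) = 3.28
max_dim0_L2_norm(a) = 1.0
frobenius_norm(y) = 3.68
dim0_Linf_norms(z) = [1.8, 1.32]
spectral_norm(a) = 1.06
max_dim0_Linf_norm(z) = 1.8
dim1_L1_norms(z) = [2.66, 2.45, 1.63]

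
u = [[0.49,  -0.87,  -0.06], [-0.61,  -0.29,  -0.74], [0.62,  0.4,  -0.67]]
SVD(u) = [[0.54, -0.74, -0.39], [-0.79, -0.60, 0.05], [-0.27, 0.28, -0.92]] @ diag([1.0029211929923787, 1.0001712711004977, 0.9957441986333433]) @ [[0.58, -0.35, 0.74], [0.18, 0.94, 0.30], [-0.8, -0.04, 0.61]]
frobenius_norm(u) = 1.73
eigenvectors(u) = [[0.84+0.00j,  (0.12-0.37j),  (0.12+0.37j)], [-0.51+0.00j,  -0.07-0.61j,  -0.07+0.61j], [0.19+0.00j,  -0.69+0.00j,  -0.69-0.00j]]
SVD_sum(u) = [[0.31, -0.19, 0.40], [-0.46, 0.28, -0.59], [-0.16, 0.10, -0.2]] + [[-0.13, -0.7, -0.22], [-0.11, -0.57, -0.18], [0.05, 0.27, 0.09]] + [[0.31, 0.02, -0.24], [-0.04, -0.00, 0.03], [0.73, 0.04, -0.55]]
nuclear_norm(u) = 3.00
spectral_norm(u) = 1.00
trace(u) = -0.47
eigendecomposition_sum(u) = [[(0.71+0j), (-0.43-0j), 0.16+0.00j], [-0.43-0.00j, (0.26+0j), -0.10+0.00j], [(0.16+0j), (-0.1-0j), (0.04+0j)]] + [[-0.11+0.10j, -0.22+0.07j, (-0.11-0.24j)], [(-0.09+0.21j), -0.27+0.25j, (-0.32-0.28j)], [0.23+0.13j, 0.25+0.34j, -0.35+0.33j]] + [[(-0.11-0.1j), (-0.22-0.07j), (-0.11+0.24j)], [(-0.09-0.21j), (-0.27-0.25j), -0.32+0.28j], [(0.23-0.13j), 0.25-0.34j, (-0.35-0.33j)]]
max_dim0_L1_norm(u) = 1.72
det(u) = 1.00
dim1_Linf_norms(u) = [0.87, 0.74, 0.67]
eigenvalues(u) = [(1+0j), (-0.74+0.68j), (-0.74-0.68j)]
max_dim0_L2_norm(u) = 1.0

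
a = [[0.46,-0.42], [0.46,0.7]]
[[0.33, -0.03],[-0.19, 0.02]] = a @ [[0.29, -0.02], [-0.46, 0.04]]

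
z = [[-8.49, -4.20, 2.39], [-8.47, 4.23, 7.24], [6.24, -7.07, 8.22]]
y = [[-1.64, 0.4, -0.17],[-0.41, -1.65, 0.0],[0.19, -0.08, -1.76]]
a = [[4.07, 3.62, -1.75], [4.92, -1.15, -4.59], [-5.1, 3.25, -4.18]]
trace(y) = -5.05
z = a @ y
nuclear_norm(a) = 19.16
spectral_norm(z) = 14.26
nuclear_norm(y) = 5.17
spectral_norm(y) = 1.78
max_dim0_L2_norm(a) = 8.17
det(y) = -5.11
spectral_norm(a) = 8.34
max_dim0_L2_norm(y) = 1.77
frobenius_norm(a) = 11.55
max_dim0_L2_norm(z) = 13.52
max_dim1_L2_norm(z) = 12.51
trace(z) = 3.96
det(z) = -1131.91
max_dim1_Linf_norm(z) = 8.49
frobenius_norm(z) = 19.85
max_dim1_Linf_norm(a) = 5.1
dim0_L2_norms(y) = [1.7, 1.7, 1.77]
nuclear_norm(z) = 32.95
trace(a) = -1.26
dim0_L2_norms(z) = [13.52, 9.25, 11.21]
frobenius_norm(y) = 2.98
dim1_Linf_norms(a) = [4.07, 4.92, 5.1]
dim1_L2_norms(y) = [1.7, 1.7, 1.77]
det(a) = 221.75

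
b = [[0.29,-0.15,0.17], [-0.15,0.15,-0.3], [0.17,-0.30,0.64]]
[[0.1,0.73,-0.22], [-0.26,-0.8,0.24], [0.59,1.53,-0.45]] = b @ [[-0.26, 0.93, -0.37], [-0.05, -1.43, 0.15], [0.96, 1.47, -0.53]]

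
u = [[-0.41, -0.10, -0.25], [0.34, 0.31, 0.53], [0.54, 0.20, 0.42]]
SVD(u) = [[-0.44, -0.54, 0.72], [0.62, -0.76, -0.19], [0.65, 0.36, 0.67]] @ diag([1.09123142485145, 0.224517744187694, 0.0023999919880002677]) @ [[0.68, 0.34, 0.65], [0.72, -0.48, -0.5], [0.14, 0.81, -0.57]]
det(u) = 0.00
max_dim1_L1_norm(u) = 1.18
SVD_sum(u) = [[-0.32, -0.16, -0.31],[0.46, 0.23, 0.44],[0.48, 0.24, 0.46]] + [[-0.09,0.06,0.06],[-0.12,0.08,0.09],[0.06,-0.04,-0.04]] + [[0.0, 0.00, -0.00], [-0.00, -0.00, 0.00], [0.00, 0.00, -0.0]]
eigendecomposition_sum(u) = [[-0.11, -0.08, -0.15], [0.44, 0.32, 0.56], [0.25, 0.18, 0.32]] + [[-0.3,-0.02,-0.11], [-0.11,-0.01,-0.04], [0.29,0.02,0.1]] + [[0.0, -0.00, 0.0], [0.01, -0.0, 0.01], [-0.01, 0.0, -0.01]]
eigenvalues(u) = [0.52, -0.2, -0.01]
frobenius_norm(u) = 1.11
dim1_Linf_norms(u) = [0.41, 0.53, 0.54]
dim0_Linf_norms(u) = [0.54, 0.31, 0.53]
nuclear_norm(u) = 1.32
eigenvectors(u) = [[-0.22,  0.69,  -0.16],[0.85,  0.25,  -0.80],[0.48,  -0.68,  0.58]]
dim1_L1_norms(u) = [0.76, 1.18, 1.16]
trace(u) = 0.32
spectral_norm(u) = 1.09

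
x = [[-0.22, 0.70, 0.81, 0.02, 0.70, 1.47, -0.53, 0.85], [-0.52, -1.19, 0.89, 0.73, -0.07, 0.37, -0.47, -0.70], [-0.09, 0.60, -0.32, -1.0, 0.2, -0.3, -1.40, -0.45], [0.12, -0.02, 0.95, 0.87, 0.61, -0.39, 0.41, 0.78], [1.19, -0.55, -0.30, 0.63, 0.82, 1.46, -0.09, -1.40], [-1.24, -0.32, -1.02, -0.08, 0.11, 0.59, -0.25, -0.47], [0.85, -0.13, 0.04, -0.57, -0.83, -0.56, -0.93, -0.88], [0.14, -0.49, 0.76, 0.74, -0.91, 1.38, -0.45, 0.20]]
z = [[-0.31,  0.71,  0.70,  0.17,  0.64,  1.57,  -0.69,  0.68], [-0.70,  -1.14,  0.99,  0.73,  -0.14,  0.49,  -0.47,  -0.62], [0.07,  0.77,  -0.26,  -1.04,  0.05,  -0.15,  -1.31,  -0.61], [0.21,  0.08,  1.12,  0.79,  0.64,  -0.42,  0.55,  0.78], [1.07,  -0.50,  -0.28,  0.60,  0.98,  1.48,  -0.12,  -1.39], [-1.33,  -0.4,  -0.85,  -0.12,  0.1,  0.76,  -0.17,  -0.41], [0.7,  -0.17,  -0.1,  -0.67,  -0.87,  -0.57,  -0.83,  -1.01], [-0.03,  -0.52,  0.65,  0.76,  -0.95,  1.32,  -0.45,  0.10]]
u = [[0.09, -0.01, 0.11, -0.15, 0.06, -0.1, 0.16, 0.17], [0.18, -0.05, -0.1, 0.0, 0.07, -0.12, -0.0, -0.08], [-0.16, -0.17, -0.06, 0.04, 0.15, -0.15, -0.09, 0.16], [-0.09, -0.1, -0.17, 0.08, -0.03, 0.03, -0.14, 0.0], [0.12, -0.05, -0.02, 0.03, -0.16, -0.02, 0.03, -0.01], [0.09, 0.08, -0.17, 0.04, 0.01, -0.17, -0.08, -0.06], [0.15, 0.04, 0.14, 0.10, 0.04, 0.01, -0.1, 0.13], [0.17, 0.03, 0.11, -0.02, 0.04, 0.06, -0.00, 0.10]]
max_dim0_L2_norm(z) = 2.78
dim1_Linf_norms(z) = [1.57, 1.14, 1.31, 1.12, 1.48, 1.33, 1.01, 1.32]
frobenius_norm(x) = 5.82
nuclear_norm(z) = 14.02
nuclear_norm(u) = 1.94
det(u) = 0.00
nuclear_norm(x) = 14.12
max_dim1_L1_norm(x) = 6.44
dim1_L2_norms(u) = [0.33, 0.27, 0.37, 0.27, 0.21, 0.29, 0.29, 0.24]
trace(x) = -0.18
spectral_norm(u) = 0.48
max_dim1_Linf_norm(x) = 1.47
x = u + z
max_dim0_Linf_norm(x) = 1.47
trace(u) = -0.27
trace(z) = 0.09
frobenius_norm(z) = 5.89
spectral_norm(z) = 3.28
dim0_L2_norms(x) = [2.01, 1.71, 2.04, 1.89, 1.76, 2.69, 1.94, 2.24]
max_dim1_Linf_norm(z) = 1.57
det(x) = 0.10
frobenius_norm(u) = 0.81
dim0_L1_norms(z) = [4.42, 4.29, 4.95, 4.88, 4.37, 6.76, 4.59, 5.6]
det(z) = -0.03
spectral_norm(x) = 3.20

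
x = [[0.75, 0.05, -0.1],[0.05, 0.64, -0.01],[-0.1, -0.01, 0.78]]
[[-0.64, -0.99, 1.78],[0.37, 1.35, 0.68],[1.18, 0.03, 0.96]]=x @[[-0.71, -1.48, 2.52],  [0.65, 2.22, 0.89],  [1.43, -0.12, 1.57]]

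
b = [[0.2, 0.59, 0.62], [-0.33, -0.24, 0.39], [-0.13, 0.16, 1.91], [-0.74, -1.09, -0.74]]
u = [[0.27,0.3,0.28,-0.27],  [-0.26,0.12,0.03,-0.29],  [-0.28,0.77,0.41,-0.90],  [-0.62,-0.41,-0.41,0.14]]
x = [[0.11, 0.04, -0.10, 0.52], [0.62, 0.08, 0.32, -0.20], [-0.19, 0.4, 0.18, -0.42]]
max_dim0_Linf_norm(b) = 1.91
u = b @ x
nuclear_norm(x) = 1.82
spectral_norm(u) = 1.46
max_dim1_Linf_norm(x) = 0.62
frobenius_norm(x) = 1.11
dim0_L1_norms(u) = [1.43, 1.6, 1.13, 1.6]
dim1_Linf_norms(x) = [0.52, 0.62, 0.42]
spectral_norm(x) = 0.81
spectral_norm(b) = 2.31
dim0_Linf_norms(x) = [0.62, 0.4, 0.32, 0.52]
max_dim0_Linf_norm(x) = 0.62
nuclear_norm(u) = 2.38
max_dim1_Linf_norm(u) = 0.9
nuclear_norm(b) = 3.76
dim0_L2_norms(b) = [0.84, 1.27, 2.18]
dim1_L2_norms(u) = [0.56, 0.41, 1.28, 0.86]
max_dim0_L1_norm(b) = 3.66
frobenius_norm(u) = 1.69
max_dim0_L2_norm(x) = 0.7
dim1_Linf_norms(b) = [0.62, 0.39, 1.91, 1.09]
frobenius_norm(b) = 2.66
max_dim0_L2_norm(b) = 2.18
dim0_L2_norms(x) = [0.66, 0.41, 0.38, 0.7]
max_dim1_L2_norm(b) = 1.92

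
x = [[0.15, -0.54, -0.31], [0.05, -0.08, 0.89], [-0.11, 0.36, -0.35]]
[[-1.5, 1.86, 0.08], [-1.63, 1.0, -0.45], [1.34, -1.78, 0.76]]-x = [[-1.65, 2.40, 0.39], [-1.68, 1.08, -1.34], [1.45, -2.14, 1.11]]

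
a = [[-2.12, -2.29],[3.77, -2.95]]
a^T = [[-2.12, 3.77], [-2.29, -2.95]]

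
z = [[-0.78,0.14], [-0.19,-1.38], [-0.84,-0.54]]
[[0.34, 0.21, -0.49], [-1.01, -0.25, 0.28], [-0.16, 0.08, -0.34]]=z@[[-0.3,-0.23,0.58], [0.77,0.21,-0.28]]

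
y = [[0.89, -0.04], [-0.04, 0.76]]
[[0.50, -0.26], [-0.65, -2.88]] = y @[[0.52, -0.46], [-0.83, -3.81]]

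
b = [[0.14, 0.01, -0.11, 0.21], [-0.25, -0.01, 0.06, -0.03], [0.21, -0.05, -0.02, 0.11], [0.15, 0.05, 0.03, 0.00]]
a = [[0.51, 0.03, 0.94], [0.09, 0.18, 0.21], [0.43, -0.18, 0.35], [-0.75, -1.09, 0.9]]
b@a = [[-0.13, -0.20, 0.28], [-0.08, 0.01, -0.24], [0.01, -0.12, 0.28], [0.09, 0.01, 0.16]]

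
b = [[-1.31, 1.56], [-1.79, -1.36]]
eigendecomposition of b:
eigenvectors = [[(-0.01-0.68j), -0.01+0.68j], [(0.73+0j), (0.73-0j)]]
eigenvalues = [(-1.34+1.67j), (-1.34-1.67j)]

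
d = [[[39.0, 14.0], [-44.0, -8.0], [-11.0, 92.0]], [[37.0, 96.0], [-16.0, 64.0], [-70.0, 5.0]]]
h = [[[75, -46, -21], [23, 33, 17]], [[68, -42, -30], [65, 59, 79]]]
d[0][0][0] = 39.0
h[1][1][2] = 79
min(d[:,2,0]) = -70.0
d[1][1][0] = -16.0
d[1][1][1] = 64.0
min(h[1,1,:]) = 59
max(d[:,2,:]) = 92.0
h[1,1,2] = 79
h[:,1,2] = [17, 79]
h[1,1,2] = 79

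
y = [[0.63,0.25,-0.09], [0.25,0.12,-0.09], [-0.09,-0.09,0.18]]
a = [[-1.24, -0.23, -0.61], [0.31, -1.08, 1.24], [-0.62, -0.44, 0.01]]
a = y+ [[-1.87, -0.48, -0.52], [0.06, -1.20, 1.33], [-0.53, -0.35, -0.17]]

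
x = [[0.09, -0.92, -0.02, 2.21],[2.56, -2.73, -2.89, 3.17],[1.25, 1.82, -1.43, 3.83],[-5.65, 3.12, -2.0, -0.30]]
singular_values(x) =[7.89, 5.75, 2.82, 1.47]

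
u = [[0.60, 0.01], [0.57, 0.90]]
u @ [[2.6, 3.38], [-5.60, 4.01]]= [[1.5, 2.07], [-3.56, 5.54]]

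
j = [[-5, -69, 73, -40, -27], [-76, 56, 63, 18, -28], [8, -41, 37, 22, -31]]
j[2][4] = -31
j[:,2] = [73, 63, 37]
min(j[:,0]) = -76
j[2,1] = -41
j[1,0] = -76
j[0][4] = -27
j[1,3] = 18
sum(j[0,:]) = -68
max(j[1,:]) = 63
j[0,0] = -5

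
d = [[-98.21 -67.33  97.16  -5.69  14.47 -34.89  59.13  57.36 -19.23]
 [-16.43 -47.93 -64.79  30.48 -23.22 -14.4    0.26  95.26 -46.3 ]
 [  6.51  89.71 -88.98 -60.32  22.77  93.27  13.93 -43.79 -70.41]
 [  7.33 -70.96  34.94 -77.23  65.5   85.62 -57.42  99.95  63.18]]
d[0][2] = 97.16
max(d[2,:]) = 93.27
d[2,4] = 22.77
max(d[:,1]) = 89.71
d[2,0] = 6.51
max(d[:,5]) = 93.27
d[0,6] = 59.13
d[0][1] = -67.33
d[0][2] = 97.16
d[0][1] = -67.33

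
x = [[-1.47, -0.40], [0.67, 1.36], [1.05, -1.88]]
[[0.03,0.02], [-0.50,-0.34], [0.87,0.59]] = x@[[0.09,  0.06],[-0.41,  -0.28]]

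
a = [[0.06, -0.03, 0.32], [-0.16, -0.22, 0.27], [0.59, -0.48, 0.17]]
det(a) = 0.066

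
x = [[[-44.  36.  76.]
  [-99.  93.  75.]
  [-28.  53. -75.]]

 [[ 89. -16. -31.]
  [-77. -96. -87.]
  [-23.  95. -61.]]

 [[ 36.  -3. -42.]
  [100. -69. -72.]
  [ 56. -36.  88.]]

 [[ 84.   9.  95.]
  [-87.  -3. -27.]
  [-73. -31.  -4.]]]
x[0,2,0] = -28.0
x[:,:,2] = [[76.0, 75.0, -75.0], [-31.0, -87.0, -61.0], [-42.0, -72.0, 88.0], [95.0, -27.0, -4.0]]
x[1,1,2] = -87.0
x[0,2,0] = -28.0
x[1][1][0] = -77.0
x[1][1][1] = -96.0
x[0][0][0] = -44.0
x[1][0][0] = 89.0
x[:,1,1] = [93.0, -96.0, -69.0, -3.0]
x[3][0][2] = 95.0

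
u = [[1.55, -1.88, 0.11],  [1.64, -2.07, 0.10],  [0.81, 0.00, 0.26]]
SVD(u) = [[-0.67, -0.06, -0.74],[-0.73, -0.15, 0.67],[-0.15, 0.99, 0.06]] @ diag([3.6346957140147413, 0.6679723321024708, 0.0001734025831942171]) @ [[-0.65, 0.76, -0.05], [0.7, 0.62, 0.35], [-0.3, -0.19, 0.93]]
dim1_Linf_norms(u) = [1.88, 2.07, 0.81]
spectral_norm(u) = 3.63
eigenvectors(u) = [[-0.57,-0.25,-0.3], [-0.67,-0.2,-0.19], [0.47,-0.95,0.93]]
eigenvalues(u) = [-0.74, 0.47, 0.0]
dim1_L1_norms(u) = [3.54, 3.81, 1.07]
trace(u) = -0.26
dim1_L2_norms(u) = [2.44, 2.64, 0.85]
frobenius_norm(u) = 3.70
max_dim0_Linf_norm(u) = 2.07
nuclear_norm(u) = 4.30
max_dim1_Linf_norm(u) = 2.07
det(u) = -0.00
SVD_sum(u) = [[1.58, -1.86, 0.12], [1.71, -2.01, 0.13], [0.35, -0.41, 0.03]] + [[-0.03, -0.02, -0.01], [-0.07, -0.06, -0.03], [0.46, 0.41, 0.23]] + [[0.00, 0.0, -0.0], [-0.00, -0.00, 0.00], [-0.0, -0.00, 0.00]]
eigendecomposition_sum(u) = [[1.10, -1.54, 0.03], [1.28, -1.80, 0.04], [-0.89, 1.26, -0.03]] + [[0.45, -0.33, 0.08], [0.36, -0.26, 0.06], [1.71, -1.26, 0.29]] + [[0.00, -0.0, -0.00], [0.00, -0.00, -0.0], [-0.01, 0.01, 0.0]]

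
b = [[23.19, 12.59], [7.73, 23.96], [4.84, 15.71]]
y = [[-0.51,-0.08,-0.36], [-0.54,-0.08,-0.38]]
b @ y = [[-18.63, -2.86, -13.13], [-16.88, -2.54, -11.89], [-10.95, -1.64, -7.71]]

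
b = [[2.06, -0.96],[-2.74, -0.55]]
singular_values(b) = [3.43, 1.1]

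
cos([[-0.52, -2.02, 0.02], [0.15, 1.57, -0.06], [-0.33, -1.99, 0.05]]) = [[1.00, 0.88, -0.05],  [-0.07, 0.06, 0.04],  [0.05, 1.05, 0.95]]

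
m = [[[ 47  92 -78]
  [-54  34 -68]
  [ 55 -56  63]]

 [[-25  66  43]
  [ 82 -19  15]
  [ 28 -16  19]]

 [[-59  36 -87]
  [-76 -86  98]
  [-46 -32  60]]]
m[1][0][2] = 43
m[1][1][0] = 82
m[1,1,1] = -19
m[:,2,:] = [[55, -56, 63], [28, -16, 19], [-46, -32, 60]]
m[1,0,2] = 43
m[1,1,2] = 15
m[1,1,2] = 15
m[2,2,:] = [-46, -32, 60]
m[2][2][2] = 60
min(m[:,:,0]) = -76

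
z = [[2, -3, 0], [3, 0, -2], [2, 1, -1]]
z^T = [[2, 3, 2], [-3, 0, 1], [0, -2, -1]]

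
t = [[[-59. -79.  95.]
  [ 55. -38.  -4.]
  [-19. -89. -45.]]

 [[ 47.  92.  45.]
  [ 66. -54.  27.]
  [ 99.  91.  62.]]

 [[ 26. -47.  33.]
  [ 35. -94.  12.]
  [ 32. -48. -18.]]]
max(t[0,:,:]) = 95.0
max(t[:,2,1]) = 91.0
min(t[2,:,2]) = -18.0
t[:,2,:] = [[-19.0, -89.0, -45.0], [99.0, 91.0, 62.0], [32.0, -48.0, -18.0]]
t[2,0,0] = 26.0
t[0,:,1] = [-79.0, -38.0, -89.0]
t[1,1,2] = 27.0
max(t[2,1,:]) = 35.0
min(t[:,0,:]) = -79.0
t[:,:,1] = [[-79.0, -38.0, -89.0], [92.0, -54.0, 91.0], [-47.0, -94.0, -48.0]]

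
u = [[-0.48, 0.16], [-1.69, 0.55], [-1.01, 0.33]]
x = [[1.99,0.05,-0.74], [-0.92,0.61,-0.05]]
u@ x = [[-1.10, 0.07, 0.35], [-3.87, 0.25, 1.22], [-2.31, 0.15, 0.73]]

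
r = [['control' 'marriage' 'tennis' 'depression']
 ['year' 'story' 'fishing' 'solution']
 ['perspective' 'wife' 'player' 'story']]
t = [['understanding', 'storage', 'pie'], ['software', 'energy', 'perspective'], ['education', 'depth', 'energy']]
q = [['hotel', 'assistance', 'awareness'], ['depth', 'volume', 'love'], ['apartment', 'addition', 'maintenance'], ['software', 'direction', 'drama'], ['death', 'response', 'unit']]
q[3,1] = 'direction'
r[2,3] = 'story'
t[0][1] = 'storage'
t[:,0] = ['understanding', 'software', 'education']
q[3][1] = 'direction'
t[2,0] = 'education'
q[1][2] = 'love'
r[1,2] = 'fishing'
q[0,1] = 'assistance'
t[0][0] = 'understanding'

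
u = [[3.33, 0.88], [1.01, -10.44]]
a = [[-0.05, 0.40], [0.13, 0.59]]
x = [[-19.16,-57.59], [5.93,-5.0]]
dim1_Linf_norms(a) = [0.4, 0.59]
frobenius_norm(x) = 61.19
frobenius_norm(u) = 11.04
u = a @ x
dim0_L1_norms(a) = [0.18, 0.99]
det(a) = -0.08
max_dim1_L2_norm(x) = 60.69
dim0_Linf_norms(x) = [19.16, 57.59]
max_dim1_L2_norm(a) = 0.6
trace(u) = -7.11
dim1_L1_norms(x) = [76.75, 10.93]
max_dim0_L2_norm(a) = 0.71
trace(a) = 0.54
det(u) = -35.65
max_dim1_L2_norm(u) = 10.49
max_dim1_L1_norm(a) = 0.72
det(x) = 437.31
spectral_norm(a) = 0.72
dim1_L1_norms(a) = [0.45, 0.72]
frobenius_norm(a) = 0.73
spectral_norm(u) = 10.51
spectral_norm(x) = 60.76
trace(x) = -24.16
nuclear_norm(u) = 13.90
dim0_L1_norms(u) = [4.34, 11.32]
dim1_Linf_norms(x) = [57.59, 5.93]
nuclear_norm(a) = 0.83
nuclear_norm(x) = 67.96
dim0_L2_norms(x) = [20.06, 57.81]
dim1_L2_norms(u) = [3.44, 10.49]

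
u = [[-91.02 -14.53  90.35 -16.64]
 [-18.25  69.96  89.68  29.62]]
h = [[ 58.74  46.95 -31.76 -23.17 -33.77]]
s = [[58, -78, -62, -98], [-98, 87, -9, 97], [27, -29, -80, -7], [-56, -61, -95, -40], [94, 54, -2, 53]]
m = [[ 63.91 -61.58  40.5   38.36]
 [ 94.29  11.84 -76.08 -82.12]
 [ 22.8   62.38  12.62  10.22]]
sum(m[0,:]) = 81.19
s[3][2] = -95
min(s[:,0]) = -98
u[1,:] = [-18.25, 69.96, 89.68, 29.62]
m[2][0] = 22.8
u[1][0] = -18.25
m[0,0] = 63.91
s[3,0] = -56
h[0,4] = -33.77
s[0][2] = -62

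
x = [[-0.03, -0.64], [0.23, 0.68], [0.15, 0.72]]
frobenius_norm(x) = 1.21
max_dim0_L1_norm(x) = 2.04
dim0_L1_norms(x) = [0.41, 2.04]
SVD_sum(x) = [[-0.13, -0.62], [0.14, 0.7], [0.15, 0.72]] + [[0.10,-0.02], [0.09,-0.02], [0.00,-0.0]]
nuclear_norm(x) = 1.34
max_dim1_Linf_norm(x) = 0.72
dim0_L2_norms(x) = [0.28, 1.18]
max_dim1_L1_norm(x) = 0.91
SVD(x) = [[-0.53, -0.75], [0.59, -0.66], [0.61, -0.01]] @ diag([1.203740891131759, 0.13307090973356983]) @ [[0.2, 0.98], [-0.98, 0.2]]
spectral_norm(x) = 1.20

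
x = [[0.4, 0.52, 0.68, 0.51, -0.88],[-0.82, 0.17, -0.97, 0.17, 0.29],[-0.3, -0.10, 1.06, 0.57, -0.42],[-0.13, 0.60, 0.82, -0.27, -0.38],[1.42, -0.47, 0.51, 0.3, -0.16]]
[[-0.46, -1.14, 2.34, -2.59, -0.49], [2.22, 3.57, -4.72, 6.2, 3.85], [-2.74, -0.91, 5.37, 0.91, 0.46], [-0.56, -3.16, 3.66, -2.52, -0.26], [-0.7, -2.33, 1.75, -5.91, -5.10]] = x@[[1.45, -1.87, -1.03, -4.14, -3.33], [4.42, -2.72, -2.08, 0.15, 0.15], [-1.22, -3.41, 4.70, -1.51, -1.50], [1.92, 0.85, -1.32, 3.91, 0.66], [3.96, -3.3, -1.49, 2.25, -1.64]]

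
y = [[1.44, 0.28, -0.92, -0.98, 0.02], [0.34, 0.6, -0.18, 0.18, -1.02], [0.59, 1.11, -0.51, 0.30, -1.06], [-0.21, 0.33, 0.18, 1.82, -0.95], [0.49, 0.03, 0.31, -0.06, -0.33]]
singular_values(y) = [2.62, 2.4, 0.65, 0.6, 0.19]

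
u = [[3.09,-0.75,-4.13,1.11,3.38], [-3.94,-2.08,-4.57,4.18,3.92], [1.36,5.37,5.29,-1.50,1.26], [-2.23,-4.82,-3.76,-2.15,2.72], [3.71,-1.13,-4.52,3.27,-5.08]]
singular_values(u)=[12.79, 9.07, 5.67, 4.9, 0.49]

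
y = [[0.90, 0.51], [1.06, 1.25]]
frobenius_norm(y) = 1.94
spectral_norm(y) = 1.91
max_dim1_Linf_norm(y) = 1.25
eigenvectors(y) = [[-0.66, -0.48],[0.75, -0.88]]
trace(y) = 2.15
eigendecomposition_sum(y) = [[0.2, -0.11], [-0.22, 0.12]] + [[0.7, 0.62],[1.28, 1.13]]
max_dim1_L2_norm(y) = 1.64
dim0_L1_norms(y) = [1.96, 1.76]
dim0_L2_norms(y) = [1.39, 1.35]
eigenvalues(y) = [0.32, 1.83]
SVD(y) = [[-0.52,-0.85], [-0.85,0.52]] @ diag([1.9138869062689094, 0.3053471958483053]) @ [[-0.72, -0.7], [-0.70, 0.72]]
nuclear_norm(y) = 2.22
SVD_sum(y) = [[0.72,0.7],  [1.17,1.14]] + [[0.18, -0.19], [-0.11, 0.11]]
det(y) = 0.58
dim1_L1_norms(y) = [1.41, 2.31]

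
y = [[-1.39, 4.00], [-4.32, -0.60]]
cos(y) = [[14.56,  25.4],[-27.44,  19.58]]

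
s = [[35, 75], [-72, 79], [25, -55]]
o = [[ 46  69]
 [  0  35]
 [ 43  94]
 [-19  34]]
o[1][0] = 0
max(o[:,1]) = 94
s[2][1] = -55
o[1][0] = 0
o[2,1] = 94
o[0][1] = 69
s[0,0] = 35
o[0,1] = 69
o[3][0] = -19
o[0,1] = 69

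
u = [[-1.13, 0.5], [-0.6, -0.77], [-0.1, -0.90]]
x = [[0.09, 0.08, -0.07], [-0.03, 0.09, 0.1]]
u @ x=[[-0.12, -0.05, 0.13],[-0.03, -0.12, -0.04],[0.02, -0.09, -0.08]]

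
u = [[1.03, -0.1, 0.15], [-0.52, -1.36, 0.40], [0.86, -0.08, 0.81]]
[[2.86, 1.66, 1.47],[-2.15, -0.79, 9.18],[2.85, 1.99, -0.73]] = u @ [[2.75, 1.51, 1.06], [0.73, 0.26, -7.98], [0.67, 0.88, -2.81]]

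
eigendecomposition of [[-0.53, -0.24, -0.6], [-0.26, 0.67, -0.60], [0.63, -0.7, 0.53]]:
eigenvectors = [[-0.13+0.00j, (-0.79+0j), -0.79-0.00j], [(-0.73+0j), -0.06+0.23j, (-0.06-0.23j)], [(0.67+0j), (0.39+0.4j), (0.39-0.4j)]]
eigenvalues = [(1.17+0j), (-0.25+0.37j), (-0.25-0.37j)]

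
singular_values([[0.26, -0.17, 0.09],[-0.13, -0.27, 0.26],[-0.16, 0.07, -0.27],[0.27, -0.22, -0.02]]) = [0.55, 0.38, 0.2]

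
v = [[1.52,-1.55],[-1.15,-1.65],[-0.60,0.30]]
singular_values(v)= [2.34, 1.93]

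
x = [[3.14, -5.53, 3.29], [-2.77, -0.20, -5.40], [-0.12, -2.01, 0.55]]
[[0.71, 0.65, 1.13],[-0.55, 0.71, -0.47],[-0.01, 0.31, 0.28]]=x@[[0.22, 0.01, 0.08], [-0.01, -0.19, -0.13], [-0.01, -0.13, 0.05]]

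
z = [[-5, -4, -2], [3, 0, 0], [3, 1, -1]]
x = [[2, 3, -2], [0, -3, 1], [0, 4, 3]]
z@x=[[-10, -11, 0], [6, 9, -6], [6, 2, -8]]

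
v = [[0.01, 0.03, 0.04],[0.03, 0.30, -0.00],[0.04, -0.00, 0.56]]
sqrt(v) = [[0.07,0.05,0.05], [0.05,0.55,-0.00], [0.05,-0.00,0.75]]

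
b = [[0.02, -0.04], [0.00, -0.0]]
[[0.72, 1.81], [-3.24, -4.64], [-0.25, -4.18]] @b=[[0.01,  -0.03], [-0.06,  0.13], [-0.0,  0.01]]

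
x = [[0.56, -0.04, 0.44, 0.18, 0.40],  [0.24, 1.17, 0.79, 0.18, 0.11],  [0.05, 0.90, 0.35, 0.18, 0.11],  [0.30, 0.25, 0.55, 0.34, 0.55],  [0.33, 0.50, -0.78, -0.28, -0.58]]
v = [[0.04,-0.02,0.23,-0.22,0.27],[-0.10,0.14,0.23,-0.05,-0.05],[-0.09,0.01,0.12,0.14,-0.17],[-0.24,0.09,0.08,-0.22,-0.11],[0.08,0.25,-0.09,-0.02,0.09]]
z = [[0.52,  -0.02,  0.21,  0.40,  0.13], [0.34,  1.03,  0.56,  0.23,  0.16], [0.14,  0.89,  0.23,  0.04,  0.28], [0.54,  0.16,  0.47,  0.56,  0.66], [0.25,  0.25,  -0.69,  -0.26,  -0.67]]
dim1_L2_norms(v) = [0.42, 0.3, 0.27, 0.36, 0.29]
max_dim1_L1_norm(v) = 0.78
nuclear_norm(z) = 4.04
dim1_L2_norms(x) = [0.84, 1.45, 0.99, 0.93, 1.18]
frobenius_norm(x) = 2.46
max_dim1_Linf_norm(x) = 1.17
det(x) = 0.00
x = z + v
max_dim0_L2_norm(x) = 1.58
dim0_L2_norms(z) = [0.87, 1.39, 1.05, 0.77, 1.0]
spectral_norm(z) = 1.84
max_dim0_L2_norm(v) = 0.37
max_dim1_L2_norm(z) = 1.25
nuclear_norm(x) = 4.17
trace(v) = 0.17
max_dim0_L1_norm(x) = 2.91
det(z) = 0.00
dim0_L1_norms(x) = [1.48, 2.86, 2.91, 1.16, 1.75]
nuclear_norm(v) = 1.45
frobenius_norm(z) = 2.33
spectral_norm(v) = 0.48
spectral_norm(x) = 1.93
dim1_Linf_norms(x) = [0.56, 1.17, 0.9, 0.55, 0.78]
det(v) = -0.00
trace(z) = 1.67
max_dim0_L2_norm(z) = 1.39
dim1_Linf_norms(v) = [0.27, 0.23, 0.17, 0.24, 0.25]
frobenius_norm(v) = 0.74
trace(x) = 1.84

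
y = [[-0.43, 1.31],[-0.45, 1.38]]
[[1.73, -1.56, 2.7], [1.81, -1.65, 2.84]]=y @ [[-1.91, -0.6, -1.52], [0.69, -1.39, 1.56]]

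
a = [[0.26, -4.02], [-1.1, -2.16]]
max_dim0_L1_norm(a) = 6.18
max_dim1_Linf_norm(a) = 4.02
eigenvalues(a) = [1.48, -3.38]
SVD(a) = [[0.87, 0.49], [0.49, -0.87]] @ diag([4.57342115812184, 1.0896875288097474]) @ [[-0.07, -1.0], [1.00, -0.07]]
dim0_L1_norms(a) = [1.36, 6.18]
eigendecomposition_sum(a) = [[1.11, -1.22], [-0.33, 0.37]] + [[-0.85, -2.8], [-0.77, -2.53]]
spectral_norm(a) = 4.57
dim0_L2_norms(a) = [1.13, 4.56]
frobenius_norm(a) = 4.70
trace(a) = -1.90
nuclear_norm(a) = 5.66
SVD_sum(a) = [[-0.27, -3.98], [-0.15, -2.22]] + [[0.53, -0.04], [-0.95, 0.06]]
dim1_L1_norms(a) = [4.28, 3.26]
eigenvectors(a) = [[0.96, 0.74], [-0.29, 0.67]]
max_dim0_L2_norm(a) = 4.56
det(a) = -4.98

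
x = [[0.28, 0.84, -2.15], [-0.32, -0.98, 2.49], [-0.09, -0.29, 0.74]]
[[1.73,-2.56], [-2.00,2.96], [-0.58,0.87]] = x @ [[1.94, -1.57], [0.95, -0.09], [-0.18, 0.95]]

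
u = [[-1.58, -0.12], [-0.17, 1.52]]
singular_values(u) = [1.6, 1.52]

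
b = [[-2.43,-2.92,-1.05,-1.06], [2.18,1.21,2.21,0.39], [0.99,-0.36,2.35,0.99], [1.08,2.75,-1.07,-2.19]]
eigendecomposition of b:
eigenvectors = [[(-0.75+0j), (-0.75-0j), 0.64+0.00j, 0.56+0.00j], [(0.44+0.32j), 0.44-0.32j, (-0.52+0j), (-0.26+0j)], [(0.2+0.11j), (0.2-0.11j), (-0.57+0j), -0.32+0.00j], [0.23+0.18j, (0.23-0.18j), (-0.05+0j), 0.72+0.00j]]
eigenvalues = [(-0.1+1.64j), (-0.1-1.64j), (0.99+0j), (-1.85+0j)]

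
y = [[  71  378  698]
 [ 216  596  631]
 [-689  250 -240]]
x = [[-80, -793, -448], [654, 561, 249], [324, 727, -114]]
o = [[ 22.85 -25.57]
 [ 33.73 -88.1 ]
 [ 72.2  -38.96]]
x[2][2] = -114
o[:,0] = [22.85, 33.73, 72.2]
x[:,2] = [-448, 249, -114]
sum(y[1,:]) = 1443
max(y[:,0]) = 216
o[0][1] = -25.57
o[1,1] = -88.1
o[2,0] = 72.2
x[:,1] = [-793, 561, 727]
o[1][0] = 33.73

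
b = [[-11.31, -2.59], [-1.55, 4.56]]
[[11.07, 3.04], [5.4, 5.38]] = b @ [[-1.16, -0.5], [0.79, 1.01]]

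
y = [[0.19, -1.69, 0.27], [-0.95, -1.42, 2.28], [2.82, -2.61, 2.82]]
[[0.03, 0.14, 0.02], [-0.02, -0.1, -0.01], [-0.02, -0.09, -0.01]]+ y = [[0.22, -1.55, 0.29], [-0.97, -1.52, 2.27], [2.8, -2.7, 2.81]]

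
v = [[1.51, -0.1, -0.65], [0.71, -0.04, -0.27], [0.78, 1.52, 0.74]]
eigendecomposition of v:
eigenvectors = [[0.19+0.50j, 0.19-0.50j, (0.29+0j)], [0.11+0.23j, 0.11-0.23j, -0.55+0.00j], [(0.81+0j), (0.81-0j), (0.78+0j)]]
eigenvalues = [(1.12+0.91j), (1.12-0.91j), (-0.03+0j)]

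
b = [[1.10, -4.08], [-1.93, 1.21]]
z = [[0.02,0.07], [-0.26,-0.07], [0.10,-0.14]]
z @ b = [[-0.11,  0.0],[-0.15,  0.98],[0.38,  -0.58]]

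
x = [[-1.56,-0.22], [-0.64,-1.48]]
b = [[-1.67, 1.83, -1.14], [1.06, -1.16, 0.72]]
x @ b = [[2.37, -2.6, 1.62], [-0.50, 0.55, -0.34]]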